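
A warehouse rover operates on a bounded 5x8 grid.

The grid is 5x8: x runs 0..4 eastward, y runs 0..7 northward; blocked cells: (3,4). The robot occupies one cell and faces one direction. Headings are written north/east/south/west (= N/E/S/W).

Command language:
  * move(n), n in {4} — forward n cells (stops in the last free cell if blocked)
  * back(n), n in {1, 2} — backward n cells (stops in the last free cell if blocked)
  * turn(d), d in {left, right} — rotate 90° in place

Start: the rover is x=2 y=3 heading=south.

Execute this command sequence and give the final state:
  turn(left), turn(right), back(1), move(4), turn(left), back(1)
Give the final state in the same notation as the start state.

initial: x=2 y=3 heading=south
step 1 (turn(left)): x=2 y=3 heading=east
step 2 (turn(right)): x=2 y=3 heading=south
step 3 (back(1)): x=2 y=4 heading=south
step 4 (move(4)): x=2 y=0 heading=south
step 5 (turn(left)): x=2 y=0 heading=east
step 6 (back(1)): x=1 y=0 heading=east

x=1 y=0 heading=east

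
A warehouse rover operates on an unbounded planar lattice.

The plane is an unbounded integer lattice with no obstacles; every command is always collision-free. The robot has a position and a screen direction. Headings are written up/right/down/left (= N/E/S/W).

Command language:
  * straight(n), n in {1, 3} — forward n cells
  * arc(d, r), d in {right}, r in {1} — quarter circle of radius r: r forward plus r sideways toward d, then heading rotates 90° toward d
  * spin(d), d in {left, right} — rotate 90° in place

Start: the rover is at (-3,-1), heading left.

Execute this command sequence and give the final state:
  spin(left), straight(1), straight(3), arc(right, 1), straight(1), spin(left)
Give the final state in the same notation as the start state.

initial: at (-3,-1), heading left
[1] after spin(left): at (-3,-1), heading down
[2] after straight(1): at (-3,-2), heading down
[3] after straight(3): at (-3,-5), heading down
[4] after arc(right, 1): at (-4,-6), heading left
[5] after straight(1): at (-5,-6), heading left
[6] after spin(left): at (-5,-6), heading down

at (-5,-6), heading down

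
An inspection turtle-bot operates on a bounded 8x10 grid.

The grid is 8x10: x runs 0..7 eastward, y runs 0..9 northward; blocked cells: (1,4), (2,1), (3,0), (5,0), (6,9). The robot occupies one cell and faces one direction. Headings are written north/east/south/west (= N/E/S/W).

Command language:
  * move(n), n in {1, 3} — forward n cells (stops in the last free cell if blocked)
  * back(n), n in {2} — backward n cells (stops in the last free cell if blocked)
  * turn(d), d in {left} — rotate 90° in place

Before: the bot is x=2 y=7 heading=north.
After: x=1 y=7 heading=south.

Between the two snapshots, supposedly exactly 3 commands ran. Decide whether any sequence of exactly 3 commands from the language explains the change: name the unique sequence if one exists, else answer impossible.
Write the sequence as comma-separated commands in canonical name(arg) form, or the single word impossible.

key: position moved to (1,7) AND the heading swung to S — translation plus rotation needed
start: x=2 y=7 heading=north
1. turn(left) → x=2 y=7 heading=west
2. move(1) → x=1 y=7 heading=west
3. turn(left) → x=1 y=7 heading=south
no rival 3-sequence matches.

turn(left), move(1), turn(left)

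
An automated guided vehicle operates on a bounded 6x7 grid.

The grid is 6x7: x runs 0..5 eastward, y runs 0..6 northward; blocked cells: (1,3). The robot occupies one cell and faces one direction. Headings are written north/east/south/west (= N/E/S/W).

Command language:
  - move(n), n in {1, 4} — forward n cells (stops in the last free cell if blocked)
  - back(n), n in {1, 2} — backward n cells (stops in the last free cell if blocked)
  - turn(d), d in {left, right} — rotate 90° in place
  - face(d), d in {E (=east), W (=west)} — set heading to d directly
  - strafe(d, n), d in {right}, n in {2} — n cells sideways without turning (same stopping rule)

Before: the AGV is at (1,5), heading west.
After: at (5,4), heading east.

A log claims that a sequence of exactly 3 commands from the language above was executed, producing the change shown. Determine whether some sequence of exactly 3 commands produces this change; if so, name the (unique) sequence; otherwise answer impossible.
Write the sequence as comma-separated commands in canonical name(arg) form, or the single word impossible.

face(E), strafe(right, 2), move(4)

key: order matters: swapping face(E) and move(4) lands elsewhere
from: at (1,5), heading west
1. face(E) → at (1,5), heading east
2. strafe(right, 2) → at (1,4), heading east
3. move(4) → at (5,4), heading east
uniquely the one of 729 3-step routes that fits.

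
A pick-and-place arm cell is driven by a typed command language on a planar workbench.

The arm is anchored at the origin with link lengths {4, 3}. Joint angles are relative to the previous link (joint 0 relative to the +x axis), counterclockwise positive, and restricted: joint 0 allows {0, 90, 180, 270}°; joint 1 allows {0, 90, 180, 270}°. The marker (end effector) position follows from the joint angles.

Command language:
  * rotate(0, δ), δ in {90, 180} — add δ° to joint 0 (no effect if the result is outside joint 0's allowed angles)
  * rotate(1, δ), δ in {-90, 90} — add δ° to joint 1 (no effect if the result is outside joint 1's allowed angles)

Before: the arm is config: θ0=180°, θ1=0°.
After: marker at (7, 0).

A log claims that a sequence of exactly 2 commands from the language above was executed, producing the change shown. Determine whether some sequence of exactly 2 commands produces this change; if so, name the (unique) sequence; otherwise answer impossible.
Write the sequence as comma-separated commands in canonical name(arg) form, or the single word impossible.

rotate(0, 90), rotate(0, 90)

t0: config: θ0=180°, θ1=0°
t=1 rotate(0, 90) ⇒ config: θ0=270°, θ1=0°
t=2 rotate(0, 90) ⇒ config: θ0=0°, θ1=0°
no other 2-command option fits: unique.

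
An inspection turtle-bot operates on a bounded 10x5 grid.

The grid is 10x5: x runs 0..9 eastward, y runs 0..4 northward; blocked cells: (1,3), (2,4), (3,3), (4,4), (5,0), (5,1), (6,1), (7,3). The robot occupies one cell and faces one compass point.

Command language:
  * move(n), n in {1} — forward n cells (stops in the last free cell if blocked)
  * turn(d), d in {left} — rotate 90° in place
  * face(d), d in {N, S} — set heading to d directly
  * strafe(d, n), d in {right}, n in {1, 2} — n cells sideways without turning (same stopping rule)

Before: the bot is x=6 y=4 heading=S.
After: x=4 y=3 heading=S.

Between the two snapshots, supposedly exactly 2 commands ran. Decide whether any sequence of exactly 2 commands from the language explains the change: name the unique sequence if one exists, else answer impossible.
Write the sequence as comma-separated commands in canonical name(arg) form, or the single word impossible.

key: still facing S at the end — nothing in the sequence rotates
initial: x=6 y=4 heading=S
step 1 (move(1)): x=6 y=3 heading=S
step 2 (strafe(right, 2)): x=4 y=3 heading=S
all 36 alternatives checked — unique.

move(1), strafe(right, 2)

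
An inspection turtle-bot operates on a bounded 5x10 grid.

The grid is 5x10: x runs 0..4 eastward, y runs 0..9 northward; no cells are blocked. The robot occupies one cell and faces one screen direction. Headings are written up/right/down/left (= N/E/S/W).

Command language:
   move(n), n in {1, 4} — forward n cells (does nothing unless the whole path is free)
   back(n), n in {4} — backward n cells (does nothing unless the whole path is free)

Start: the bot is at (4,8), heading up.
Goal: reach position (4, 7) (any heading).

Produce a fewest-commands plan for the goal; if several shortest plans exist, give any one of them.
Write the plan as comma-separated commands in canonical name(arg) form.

from: at (4,8), heading up
[1] after move(1): at (4,9), heading up
[2] after back(4): at (4,5), heading up
[3] after move(1): at (4,6), heading up
[4] after move(1): at (4,7), heading up
shorter routes all fall short; 4 is best.

move(1), back(4), move(1), move(1)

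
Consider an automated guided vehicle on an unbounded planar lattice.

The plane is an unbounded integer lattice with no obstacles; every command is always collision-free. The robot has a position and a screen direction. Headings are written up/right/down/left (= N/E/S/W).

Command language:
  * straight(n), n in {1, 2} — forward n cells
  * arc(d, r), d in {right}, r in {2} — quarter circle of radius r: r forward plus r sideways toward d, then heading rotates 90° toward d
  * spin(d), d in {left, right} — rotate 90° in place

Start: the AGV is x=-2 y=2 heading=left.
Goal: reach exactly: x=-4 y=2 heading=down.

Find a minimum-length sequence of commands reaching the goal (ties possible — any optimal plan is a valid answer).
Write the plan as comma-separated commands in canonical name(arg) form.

straight(2), spin(left)

start: x=-2 y=2 heading=left
step 1 (straight(2)): x=-4 y=2 heading=left
step 2 (spin(left)): x=-4 y=2 heading=down
no 1-step plan works, so 2 is optimal.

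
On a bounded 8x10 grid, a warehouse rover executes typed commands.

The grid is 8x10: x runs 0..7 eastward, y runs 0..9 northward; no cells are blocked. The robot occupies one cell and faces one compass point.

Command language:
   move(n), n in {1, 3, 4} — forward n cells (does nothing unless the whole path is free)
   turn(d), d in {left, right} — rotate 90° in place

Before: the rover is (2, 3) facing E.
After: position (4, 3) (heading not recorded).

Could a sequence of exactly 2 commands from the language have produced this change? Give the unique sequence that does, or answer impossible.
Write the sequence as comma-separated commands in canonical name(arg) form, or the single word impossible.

begin: (2, 3) facing E
[1] after move(1): (3, 3) facing E
[2] after move(1): (4, 3) facing E
no rival 2-sequence matches.

move(1), move(1)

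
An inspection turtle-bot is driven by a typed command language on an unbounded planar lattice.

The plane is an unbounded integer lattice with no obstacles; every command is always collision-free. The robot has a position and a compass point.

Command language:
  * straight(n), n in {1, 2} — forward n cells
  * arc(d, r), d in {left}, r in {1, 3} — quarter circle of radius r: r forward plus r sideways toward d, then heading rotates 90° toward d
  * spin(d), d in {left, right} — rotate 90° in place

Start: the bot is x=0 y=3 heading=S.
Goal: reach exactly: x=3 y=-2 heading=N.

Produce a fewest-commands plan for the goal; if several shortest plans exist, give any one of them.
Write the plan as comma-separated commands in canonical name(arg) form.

straight(2), arc(left, 3), spin(left)

start: x=0 y=3 heading=S
t=1 straight(2) ⇒ x=0 y=1 heading=S
t=2 arc(left, 3) ⇒ x=3 y=-2 heading=E
t=3 spin(left) ⇒ x=3 y=-2 heading=N
nothing shorter than 3 reaches the goal.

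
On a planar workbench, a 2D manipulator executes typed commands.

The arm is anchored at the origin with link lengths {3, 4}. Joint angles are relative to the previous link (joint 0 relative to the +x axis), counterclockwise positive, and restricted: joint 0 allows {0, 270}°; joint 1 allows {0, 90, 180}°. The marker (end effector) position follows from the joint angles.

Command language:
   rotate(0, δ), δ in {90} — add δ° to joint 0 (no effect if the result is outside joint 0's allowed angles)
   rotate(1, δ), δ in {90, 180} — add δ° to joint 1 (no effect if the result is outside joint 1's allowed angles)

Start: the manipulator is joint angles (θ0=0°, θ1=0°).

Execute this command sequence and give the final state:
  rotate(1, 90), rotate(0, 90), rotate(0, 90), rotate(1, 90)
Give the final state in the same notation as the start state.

joint angles (θ0=0°, θ1=180°)

from: joint angles (θ0=0°, θ1=0°)
1. rotate(1, 90) → joint angles (θ0=0°, θ1=90°)
2. rotate(0, 90) → joint angles (θ0=0°, θ1=90°)
3. rotate(0, 90) → joint angles (θ0=0°, θ1=90°)
4. rotate(1, 90) → joint angles (θ0=0°, θ1=180°)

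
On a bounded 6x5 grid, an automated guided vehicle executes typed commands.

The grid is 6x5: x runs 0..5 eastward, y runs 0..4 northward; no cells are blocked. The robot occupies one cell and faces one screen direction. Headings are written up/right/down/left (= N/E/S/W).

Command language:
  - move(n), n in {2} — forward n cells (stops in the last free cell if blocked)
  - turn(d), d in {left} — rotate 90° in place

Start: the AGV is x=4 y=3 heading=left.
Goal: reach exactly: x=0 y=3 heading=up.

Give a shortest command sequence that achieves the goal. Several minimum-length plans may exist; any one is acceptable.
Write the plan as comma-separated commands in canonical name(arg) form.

move(2), move(2), turn(left), turn(left), turn(left)

begin: x=4 y=3 heading=left
t=1 move(2) ⇒ x=2 y=3 heading=left
t=2 move(2) ⇒ x=0 y=3 heading=left
t=3 turn(left) ⇒ x=0 y=3 heading=down
t=4 turn(left) ⇒ x=0 y=3 heading=right
t=5 turn(left) ⇒ x=0 y=3 heading=up
minimal: 5 command(s), checked below 5.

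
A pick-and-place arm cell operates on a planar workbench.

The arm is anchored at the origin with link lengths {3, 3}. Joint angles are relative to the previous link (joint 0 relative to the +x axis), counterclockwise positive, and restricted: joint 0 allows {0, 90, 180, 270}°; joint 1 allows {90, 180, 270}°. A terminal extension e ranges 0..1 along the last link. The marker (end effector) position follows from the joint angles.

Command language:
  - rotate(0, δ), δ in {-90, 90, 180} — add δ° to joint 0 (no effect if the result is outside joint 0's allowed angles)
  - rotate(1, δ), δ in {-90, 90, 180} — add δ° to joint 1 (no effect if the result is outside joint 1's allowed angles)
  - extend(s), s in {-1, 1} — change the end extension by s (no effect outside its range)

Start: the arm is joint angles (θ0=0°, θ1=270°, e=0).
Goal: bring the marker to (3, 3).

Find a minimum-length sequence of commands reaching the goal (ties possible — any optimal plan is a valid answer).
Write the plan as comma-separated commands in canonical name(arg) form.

begin: joint angles (θ0=0°, θ1=270°, e=0)
1. rotate(1, 180) → joint angles (θ0=0°, θ1=90°, e=0)
shorter routes all fall short; 1 is best.

rotate(1, 180)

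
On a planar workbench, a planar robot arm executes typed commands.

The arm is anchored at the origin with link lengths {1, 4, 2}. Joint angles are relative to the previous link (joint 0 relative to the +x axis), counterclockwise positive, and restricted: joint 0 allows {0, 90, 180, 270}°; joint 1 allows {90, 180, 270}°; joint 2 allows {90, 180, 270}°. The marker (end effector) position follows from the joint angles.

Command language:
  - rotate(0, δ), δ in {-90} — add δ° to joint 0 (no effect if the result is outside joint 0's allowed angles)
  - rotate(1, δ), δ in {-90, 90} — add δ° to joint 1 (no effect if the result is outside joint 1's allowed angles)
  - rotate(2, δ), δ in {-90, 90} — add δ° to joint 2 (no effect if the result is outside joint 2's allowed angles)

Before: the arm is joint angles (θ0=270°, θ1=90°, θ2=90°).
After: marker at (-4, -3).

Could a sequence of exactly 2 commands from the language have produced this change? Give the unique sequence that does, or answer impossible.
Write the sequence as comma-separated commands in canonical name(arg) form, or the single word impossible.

initial: joint angles (θ0=270°, θ1=90°, θ2=90°)
[1] after rotate(1, 90): joint angles (θ0=270°, θ1=180°, θ2=90°)
[2] after rotate(1, 90): joint angles (θ0=270°, θ1=270°, θ2=90°)
no other 2-command option fits: unique.

rotate(1, 90), rotate(1, 90)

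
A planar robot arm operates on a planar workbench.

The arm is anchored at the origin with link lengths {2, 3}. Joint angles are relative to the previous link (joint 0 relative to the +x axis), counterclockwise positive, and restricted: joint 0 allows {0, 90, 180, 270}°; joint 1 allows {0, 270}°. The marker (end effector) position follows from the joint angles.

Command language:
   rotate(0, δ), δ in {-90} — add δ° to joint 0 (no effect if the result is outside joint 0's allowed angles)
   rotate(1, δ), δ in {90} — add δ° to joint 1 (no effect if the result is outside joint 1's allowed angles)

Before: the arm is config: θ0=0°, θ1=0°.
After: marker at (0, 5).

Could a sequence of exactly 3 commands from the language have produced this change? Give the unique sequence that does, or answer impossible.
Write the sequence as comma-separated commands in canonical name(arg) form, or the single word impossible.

start: config: θ0=0°, θ1=0°
1. rotate(0, -90) → config: θ0=270°, θ1=0°
2. rotate(0, -90) → config: θ0=180°, θ1=0°
3. rotate(0, -90) → config: θ0=90°, θ1=0°
uniquely the one of 8 3-step routes that fits.

rotate(0, -90), rotate(0, -90), rotate(0, -90)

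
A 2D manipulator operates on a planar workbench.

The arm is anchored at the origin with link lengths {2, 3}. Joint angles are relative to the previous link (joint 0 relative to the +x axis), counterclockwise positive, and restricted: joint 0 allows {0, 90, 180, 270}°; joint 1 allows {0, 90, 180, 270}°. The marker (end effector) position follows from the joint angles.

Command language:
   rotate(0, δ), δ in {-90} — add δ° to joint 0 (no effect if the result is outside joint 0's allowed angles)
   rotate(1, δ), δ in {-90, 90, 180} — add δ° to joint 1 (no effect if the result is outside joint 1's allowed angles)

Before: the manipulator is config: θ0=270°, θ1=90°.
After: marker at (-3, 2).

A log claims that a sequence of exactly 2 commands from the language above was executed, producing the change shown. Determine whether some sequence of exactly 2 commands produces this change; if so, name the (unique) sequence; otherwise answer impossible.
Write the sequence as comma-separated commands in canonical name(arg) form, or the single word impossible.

begin: config: θ0=270°, θ1=90°
step 1 (rotate(0, -90)): config: θ0=180°, θ1=90°
step 2 (rotate(0, -90)): config: θ0=90°, θ1=90°
no other 2-command option fits: unique.

rotate(0, -90), rotate(0, -90)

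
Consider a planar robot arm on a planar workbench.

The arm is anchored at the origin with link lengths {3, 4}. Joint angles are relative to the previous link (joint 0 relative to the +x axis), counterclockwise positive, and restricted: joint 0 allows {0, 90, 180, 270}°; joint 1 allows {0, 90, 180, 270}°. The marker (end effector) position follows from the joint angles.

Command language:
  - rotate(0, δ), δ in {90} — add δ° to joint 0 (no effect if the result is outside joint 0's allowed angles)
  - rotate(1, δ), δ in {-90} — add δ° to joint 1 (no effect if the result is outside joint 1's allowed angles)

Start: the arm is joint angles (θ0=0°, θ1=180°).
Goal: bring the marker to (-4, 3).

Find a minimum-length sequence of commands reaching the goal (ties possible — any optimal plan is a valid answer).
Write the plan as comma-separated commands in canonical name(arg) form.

begin: joint angles (θ0=0°, θ1=180°)
[1] after rotate(0, 90): joint angles (θ0=90°, θ1=180°)
[2] after rotate(1, -90): joint angles (θ0=90°, θ1=90°)
minimal: 2 command(s), checked below 2.

rotate(0, 90), rotate(1, -90)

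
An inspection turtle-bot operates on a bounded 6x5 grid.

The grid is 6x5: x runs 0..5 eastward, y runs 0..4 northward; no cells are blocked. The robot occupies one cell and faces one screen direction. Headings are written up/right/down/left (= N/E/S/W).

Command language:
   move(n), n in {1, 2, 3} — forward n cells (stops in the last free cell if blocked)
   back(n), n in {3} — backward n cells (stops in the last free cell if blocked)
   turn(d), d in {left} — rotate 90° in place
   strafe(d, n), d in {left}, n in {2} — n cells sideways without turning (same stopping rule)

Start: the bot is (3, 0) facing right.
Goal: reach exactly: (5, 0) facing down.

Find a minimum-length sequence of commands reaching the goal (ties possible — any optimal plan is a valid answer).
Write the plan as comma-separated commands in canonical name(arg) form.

turn(left), turn(left), turn(left), strafe(left, 2)

begin: (3, 0) facing right
step 1 (turn(left)): (3, 0) facing up
step 2 (turn(left)): (3, 0) facing left
step 3 (turn(left)): (3, 0) facing down
step 4 (strafe(left, 2)): (5, 0) facing down
no 3-step plan works, so 4 is optimal.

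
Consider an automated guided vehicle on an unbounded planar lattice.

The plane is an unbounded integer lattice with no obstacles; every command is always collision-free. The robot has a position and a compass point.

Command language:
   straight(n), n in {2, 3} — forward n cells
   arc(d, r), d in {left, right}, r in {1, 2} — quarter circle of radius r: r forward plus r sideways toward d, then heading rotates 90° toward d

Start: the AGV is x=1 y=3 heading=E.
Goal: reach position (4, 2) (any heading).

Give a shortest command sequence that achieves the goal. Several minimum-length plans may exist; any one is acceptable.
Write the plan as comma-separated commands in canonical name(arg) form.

t0: x=1 y=3 heading=E
t=1 straight(2) ⇒ x=3 y=3 heading=E
t=2 arc(right, 1) ⇒ x=4 y=2 heading=S
no 1-step plan works, so 2 is optimal.

straight(2), arc(right, 1)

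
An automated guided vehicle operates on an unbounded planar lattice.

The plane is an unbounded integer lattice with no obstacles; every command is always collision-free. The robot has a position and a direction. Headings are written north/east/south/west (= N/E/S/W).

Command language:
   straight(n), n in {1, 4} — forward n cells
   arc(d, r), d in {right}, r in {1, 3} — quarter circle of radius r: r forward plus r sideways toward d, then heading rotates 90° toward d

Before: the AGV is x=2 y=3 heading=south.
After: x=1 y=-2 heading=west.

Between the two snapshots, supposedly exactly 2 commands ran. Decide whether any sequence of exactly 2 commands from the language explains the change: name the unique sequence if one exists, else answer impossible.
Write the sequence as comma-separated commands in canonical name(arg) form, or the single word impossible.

key: position moved to (1,-2) AND the heading swung to W — translation plus rotation needed
initial: x=2 y=3 heading=south
1. straight(4) → x=2 y=-1 heading=south
2. arc(right, 1) → x=1 y=-2 heading=west
no other 2-command option fits: unique.

straight(4), arc(right, 1)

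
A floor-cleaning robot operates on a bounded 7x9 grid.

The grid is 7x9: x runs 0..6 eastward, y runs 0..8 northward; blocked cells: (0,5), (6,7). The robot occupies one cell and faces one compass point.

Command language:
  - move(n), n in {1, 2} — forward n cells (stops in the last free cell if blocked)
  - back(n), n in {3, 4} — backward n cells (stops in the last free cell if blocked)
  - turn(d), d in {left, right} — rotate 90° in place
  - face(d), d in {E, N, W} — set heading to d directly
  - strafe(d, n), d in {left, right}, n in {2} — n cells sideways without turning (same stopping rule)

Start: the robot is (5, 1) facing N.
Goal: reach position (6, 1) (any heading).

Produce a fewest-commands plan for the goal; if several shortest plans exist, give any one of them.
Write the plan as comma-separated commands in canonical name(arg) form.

strafe(right, 2)

t0: (5, 1) facing N
step 1 (strafe(right, 2)): (6, 1) facing N
no 0-step plan works, so 1 is optimal.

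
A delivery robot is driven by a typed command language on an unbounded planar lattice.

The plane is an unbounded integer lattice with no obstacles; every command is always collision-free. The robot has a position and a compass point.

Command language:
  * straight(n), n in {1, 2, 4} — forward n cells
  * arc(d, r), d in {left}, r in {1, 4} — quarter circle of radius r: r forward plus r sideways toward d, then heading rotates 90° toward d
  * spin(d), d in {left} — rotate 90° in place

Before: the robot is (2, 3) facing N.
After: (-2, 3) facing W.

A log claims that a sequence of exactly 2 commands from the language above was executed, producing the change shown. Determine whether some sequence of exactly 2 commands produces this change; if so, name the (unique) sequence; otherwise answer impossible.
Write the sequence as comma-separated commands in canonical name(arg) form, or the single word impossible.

spin(left), straight(4)

key: order matters: swapping spin(left) and straight(4) lands elsewhere
start: (2, 3) facing N
[1] after spin(left): (2, 3) facing W
[2] after straight(4): (-2, 3) facing W
no other 2-command option fits: unique.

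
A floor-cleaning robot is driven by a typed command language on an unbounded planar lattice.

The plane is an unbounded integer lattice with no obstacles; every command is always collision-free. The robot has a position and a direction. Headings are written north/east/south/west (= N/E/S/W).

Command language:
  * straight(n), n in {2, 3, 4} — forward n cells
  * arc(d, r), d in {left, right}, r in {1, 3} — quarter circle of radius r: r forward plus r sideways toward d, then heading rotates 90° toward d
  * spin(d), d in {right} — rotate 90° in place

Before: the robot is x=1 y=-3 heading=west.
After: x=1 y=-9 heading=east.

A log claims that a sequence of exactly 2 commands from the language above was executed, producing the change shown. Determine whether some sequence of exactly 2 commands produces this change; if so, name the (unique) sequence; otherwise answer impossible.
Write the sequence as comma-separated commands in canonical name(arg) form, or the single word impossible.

key: position moved to (1,-9) AND the heading swung to E — translation plus rotation needed
start: x=1 y=-3 heading=west
step 1 (arc(left, 3)): x=-2 y=-6 heading=south
step 2 (arc(left, 3)): x=1 y=-9 heading=east
uniquely the one of 64 2-step routes that fits.

arc(left, 3), arc(left, 3)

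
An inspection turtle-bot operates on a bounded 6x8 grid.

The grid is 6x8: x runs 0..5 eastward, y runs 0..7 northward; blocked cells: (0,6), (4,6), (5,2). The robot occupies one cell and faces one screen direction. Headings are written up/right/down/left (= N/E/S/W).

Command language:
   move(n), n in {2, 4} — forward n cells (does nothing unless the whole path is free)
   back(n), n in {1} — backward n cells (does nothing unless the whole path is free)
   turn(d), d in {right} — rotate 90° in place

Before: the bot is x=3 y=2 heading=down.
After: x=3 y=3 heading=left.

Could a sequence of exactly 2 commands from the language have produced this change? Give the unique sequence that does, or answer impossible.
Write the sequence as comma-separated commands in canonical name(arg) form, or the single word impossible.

back(1), turn(right)

key: order matters: swapping back(1) and turn(right) lands elsewhere
from: x=3 y=2 heading=down
t=1 back(1) ⇒ x=3 y=3 heading=down
t=2 turn(right) ⇒ x=3 y=3 heading=left
no other 2-command option fits: unique.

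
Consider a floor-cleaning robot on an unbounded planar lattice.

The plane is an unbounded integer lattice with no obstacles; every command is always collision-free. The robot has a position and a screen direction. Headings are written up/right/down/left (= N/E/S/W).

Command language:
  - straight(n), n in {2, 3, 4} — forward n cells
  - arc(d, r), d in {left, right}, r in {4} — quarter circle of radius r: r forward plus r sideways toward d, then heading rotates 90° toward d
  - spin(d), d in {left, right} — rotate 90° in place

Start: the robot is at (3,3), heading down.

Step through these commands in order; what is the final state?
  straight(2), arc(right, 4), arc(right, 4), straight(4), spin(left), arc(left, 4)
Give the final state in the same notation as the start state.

initial: at (3,3), heading down
t=1 straight(2) ⇒ at (3,1), heading down
t=2 arc(right, 4) ⇒ at (-1,-3), heading left
t=3 arc(right, 4) ⇒ at (-5,1), heading up
t=4 straight(4) ⇒ at (-5,5), heading up
t=5 spin(left) ⇒ at (-5,5), heading left
t=6 arc(left, 4) ⇒ at (-9,1), heading down

at (-9,1), heading down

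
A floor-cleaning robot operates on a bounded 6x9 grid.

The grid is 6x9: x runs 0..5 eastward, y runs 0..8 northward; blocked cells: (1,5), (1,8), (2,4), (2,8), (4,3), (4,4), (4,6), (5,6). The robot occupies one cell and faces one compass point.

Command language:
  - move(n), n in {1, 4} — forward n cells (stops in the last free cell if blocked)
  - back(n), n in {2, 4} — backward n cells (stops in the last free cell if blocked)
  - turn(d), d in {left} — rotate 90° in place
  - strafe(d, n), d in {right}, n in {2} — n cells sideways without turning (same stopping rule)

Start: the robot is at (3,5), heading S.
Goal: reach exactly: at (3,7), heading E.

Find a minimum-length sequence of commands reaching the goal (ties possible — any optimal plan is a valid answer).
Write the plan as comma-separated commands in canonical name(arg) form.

start: at (3,5), heading S
[1] after back(2): at (3,7), heading S
[2] after turn(left): at (3,7), heading E
minimal: 2 command(s), checked below 2.

back(2), turn(left)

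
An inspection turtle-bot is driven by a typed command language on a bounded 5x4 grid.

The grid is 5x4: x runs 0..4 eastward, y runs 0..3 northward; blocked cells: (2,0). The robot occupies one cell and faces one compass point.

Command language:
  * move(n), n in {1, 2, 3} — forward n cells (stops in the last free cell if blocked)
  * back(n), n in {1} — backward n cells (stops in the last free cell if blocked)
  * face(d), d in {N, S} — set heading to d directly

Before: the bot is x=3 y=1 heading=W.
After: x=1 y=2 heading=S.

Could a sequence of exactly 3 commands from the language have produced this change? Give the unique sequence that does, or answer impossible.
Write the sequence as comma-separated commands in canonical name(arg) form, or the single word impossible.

move(2), face(S), back(1)

key: cell and facing (now S) both changed — the 3 commands mix motion and turning
t0: x=3 y=1 heading=W
step 1 (move(2)): x=1 y=1 heading=W
step 2 (face(S)): x=1 y=1 heading=S
step 3 (back(1)): x=1 y=2 heading=S
all 216 alternatives checked — unique.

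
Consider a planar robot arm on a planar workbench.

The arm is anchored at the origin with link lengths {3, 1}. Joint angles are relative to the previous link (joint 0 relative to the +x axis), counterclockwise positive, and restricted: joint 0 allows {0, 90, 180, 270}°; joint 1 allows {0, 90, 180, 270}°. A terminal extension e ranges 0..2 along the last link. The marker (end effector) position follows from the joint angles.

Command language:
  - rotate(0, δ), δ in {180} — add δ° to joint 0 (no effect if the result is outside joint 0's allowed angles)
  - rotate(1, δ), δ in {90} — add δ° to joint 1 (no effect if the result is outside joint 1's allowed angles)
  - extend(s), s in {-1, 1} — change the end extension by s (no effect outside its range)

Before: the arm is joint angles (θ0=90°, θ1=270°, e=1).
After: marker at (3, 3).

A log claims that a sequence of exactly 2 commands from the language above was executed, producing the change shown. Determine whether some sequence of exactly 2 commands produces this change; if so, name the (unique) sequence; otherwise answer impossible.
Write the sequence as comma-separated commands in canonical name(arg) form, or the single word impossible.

extend(1), extend(1)

begin: joint angles (θ0=90°, θ1=270°, e=1)
step 1 (extend(1)): joint angles (θ0=90°, θ1=270°, e=2)
step 2 (extend(1)): joint angles (θ0=90°, θ1=270°, e=2)
no rival 2-sequence matches.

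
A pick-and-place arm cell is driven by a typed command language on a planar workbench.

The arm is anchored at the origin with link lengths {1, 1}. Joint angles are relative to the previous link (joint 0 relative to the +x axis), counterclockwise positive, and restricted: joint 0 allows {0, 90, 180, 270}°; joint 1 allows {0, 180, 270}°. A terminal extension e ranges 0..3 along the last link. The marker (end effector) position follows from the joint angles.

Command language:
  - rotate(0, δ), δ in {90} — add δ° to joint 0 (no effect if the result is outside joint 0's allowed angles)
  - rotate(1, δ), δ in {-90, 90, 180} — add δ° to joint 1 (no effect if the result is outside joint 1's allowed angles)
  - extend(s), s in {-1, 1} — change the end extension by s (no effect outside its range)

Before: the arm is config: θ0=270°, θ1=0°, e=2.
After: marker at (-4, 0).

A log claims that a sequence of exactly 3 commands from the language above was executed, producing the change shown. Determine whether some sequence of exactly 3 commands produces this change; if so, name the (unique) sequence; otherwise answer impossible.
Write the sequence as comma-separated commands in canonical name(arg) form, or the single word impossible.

begin: config: θ0=270°, θ1=0°, e=2
1. rotate(0, 90) → config: θ0=0°, θ1=0°, e=2
2. rotate(0, 90) → config: θ0=90°, θ1=0°, e=2
3. rotate(0, 90) → config: θ0=180°, θ1=0°, e=2
no rival 3-sequence matches.

rotate(0, 90), rotate(0, 90), rotate(0, 90)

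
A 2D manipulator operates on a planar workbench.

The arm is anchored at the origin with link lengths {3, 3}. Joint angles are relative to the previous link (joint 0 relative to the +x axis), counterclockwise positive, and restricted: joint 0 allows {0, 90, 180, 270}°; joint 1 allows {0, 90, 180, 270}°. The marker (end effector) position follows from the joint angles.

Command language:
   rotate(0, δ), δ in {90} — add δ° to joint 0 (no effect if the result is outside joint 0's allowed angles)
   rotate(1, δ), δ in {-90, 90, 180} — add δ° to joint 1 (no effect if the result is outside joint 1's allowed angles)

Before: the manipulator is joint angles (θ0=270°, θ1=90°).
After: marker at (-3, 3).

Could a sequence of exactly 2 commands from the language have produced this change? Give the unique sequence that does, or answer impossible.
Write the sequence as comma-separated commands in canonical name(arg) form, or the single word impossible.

from: joint angles (θ0=270°, θ1=90°)
step 1 (rotate(0, 90)): joint angles (θ0=0°, θ1=90°)
step 2 (rotate(0, 90)): joint angles (θ0=90°, θ1=90°)
no rival 2-sequence matches.

rotate(0, 90), rotate(0, 90)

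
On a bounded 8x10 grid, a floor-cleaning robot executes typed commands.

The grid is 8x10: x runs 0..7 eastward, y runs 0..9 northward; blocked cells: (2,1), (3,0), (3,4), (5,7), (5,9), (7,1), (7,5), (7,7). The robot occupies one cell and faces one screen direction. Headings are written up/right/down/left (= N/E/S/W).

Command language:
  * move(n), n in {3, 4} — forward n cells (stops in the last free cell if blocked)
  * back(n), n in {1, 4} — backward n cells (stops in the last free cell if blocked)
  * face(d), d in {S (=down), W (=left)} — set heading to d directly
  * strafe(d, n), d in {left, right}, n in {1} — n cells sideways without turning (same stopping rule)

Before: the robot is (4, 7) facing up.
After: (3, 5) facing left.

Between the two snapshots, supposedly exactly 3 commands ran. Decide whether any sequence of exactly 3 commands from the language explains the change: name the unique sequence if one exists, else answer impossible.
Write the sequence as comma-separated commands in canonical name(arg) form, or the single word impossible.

key: position moved to (3,5) AND the heading swung to W — translation plus rotation needed
begin: (4, 7) facing up
step 1 (strafe(left, 1)): (3, 7) facing up
step 2 (back(4)): (3, 5) facing up
step 3 (face(W)): (3, 5) facing left
no rival 3-sequence matches.

strafe(left, 1), back(4), face(W)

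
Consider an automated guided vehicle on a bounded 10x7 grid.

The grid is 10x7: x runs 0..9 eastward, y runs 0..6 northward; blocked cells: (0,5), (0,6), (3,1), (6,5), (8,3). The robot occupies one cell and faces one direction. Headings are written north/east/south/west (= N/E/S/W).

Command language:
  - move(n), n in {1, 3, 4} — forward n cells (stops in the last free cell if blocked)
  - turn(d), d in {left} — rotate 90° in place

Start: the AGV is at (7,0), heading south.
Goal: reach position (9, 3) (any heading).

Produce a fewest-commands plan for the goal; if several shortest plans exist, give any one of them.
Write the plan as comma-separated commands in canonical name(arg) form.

turn(left), move(3), turn(left), move(3)

from: at (7,0), heading south
[1] after turn(left): at (7,0), heading east
[2] after move(3): at (9,0), heading east
[3] after turn(left): at (9,0), heading north
[4] after move(3): at (9,3), heading north
nothing shorter than 4 reaches the goal.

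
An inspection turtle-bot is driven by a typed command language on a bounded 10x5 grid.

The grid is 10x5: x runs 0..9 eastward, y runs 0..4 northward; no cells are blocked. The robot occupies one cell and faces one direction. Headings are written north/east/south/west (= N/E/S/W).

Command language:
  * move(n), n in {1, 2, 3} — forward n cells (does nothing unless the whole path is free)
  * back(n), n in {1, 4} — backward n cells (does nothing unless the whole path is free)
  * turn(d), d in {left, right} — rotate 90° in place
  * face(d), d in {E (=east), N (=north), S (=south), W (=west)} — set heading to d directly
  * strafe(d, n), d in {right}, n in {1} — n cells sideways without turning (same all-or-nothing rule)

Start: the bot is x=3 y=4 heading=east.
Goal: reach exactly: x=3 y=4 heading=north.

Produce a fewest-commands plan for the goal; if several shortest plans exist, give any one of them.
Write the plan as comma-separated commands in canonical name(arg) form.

face(N)

t0: x=3 y=4 heading=east
step 1 (face(N)): x=3 y=4 heading=north
nothing shorter than 1 reaches the goal.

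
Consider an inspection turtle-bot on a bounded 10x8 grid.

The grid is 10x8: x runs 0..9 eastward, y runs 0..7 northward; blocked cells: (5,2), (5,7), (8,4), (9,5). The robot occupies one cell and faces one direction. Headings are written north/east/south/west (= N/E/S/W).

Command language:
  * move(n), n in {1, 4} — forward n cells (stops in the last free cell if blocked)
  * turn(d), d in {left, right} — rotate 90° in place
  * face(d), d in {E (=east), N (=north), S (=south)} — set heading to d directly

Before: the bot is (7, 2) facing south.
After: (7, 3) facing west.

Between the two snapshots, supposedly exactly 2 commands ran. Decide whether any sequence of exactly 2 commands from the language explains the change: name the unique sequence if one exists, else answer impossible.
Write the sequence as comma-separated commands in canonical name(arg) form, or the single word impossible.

all 49 sequences checked — none match.

impossible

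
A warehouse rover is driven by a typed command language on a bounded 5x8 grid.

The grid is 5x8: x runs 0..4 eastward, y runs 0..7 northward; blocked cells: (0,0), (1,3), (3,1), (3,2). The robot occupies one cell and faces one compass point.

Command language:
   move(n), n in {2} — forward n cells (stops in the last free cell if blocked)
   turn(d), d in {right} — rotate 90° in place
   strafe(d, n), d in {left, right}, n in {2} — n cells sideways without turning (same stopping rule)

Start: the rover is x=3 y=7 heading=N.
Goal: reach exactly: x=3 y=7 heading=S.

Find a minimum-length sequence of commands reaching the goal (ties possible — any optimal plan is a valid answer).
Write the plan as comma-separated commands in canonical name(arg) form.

from: x=3 y=7 heading=N
1. turn(right) → x=3 y=7 heading=E
2. turn(right) → x=3 y=7 heading=S
nothing shorter than 2 reaches the goal.

turn(right), turn(right)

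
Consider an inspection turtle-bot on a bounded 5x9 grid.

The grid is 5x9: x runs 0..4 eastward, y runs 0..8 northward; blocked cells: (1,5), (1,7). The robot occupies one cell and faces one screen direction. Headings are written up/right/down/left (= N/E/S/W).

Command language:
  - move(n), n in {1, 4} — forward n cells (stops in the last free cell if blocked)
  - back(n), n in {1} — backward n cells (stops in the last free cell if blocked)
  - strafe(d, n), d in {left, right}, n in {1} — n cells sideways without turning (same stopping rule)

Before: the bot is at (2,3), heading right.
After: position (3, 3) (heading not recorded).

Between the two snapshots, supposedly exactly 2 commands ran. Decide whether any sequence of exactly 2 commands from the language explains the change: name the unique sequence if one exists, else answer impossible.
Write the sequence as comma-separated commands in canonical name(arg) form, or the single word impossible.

key: running back(1) before move(4) would end elsewhere — order is forced
from: at (2,3), heading right
t=1 move(4) ⇒ at (4,3), heading right
t=2 back(1) ⇒ at (3,3), heading right
uniquely the one of 25 2-step routes that fits.

move(4), back(1)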